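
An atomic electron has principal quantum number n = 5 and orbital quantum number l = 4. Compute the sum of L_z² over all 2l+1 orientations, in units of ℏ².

Σ(L_z)² = 60 ℏ²

m_l ∈ {-4, -3, -2, -1, 0, 1, 2, 3, 4}.
Σ m_l² = 2·(1 + 4 + 9 + 16) = 60.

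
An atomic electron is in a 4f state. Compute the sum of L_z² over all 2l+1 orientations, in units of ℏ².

For 4f, l = 3.
m_l runs from −3 to 3, i.e. {-3, -2, -1, 0, 1, 2, 3}.
Σ m_l² = 2·(1 + 4 + 9) = 28.

Σ(L_z)² = 28 ℏ²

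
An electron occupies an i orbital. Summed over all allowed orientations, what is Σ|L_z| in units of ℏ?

For an i orbital, l = 6.
m_l runs from −6 to 6, i.e. {-6, -5, -4, -3, -2, -1, 0, 1, 2, 3, 4, 5, 6}.
Σ|m_l| = l(l+1) = 42.

Σ|L_z| = 42 ℏ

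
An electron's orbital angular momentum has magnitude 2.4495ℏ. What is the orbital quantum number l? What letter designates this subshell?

|L| = ℏ√(l(l+1)), so l(l+1) = 6.
l² + l − 6 = 0 ⇒ l = 2.

l = 2 (d orbital)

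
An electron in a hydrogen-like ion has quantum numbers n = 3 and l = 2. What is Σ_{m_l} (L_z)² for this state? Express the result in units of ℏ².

m_l runs from −2 to 2, i.e. {-2, -1, 0, 1, 2}.
Summing m² from −2 to 2: Σ m_l² = 10.

Σ(L_z)² = 10 ℏ²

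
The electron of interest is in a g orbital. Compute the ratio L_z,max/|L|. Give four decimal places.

L_z,max/|L| = 0.8944

A g state has l = 4.
|L| = 2√5 ℏ ≈ 4.4721ℏ, while L_z,max = lℏ = 4ℏ.
L_z,max/|L| = 4/√20 = 0.8944.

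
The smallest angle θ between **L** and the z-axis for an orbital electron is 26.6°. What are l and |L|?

l = 4, |L| = 2√5 ℏ ≈ 4.472ℏ

cos²θ_min = l/(l+1) = 0.7995.
l = cos²θ/sin²θ ≈ 4.
Then |L| = ℏ√(4·5) = 2√5 ℏ.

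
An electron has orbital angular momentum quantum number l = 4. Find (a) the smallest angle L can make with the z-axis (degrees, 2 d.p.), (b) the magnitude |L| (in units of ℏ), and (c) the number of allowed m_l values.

cos θ_min = 4/√20, so θ_min ≈ 26.57°.
|L| = ℏ√(4·5) = 2√5 ℏ ≈ 4.472ℏ.
There are 2l+1 = 9 values of m_l.

θ_min ≈ 26.57°; |L| = 2√5 ℏ ≈ 4.472ℏ; 9 values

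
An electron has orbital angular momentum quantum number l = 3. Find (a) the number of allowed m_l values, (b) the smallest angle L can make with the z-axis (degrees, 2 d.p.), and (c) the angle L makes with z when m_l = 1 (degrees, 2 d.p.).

7 values; θ_min ≈ 30.00°; θ(m_l=1) ≈ 73.22°

There are 2l+1 = 7 values of m_l.
cos θ_min = 3/√12, so θ_min ≈ 30.00°.
For m_l = 1: cos θ = 1/√12, θ ≈ 73.22°.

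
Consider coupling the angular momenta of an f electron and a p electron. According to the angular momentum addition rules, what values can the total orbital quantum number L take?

The total orbital quantum number L ranges from |l₁ − l₂| to l₁ + l₂ in integer steps.
Allowed values: L = 2, 3, 4.

L = 2, 3, 4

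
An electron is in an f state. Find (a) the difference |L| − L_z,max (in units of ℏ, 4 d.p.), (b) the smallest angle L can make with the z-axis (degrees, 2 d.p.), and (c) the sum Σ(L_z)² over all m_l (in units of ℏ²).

The letter f corresponds to l = 3.
|L| − L_z,max = (2√3 − 3)ℏ ≈ 0.4641ℏ.
cos θ_min = 3/√12, so θ_min ≈ 30.00°.
Σ m_l² = 28, so Σ(L_z)² = 28 ℏ².

|L|−L_z,max ≈ 0.4641ℏ; θ_min ≈ 30.00°; Σ(L_z)² = 28 ℏ²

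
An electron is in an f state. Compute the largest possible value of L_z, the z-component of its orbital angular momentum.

The letter f corresponds to l = 3.
L_z = m_l ℏ with m_l ∈ {−3, …, 3}; the maximum is m_l = 3.

L_z,max = 3ℏ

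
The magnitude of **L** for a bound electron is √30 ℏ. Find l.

l = 5

Since |L|² = l(l+1)ℏ², l(l+1) = 30.
Solving: l = 5.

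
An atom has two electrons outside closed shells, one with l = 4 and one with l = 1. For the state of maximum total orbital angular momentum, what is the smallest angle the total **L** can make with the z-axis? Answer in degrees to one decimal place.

Angular momentum addition gives L = |l₁ − l₂|, …, l₁ + l₂.
So L can be 3, 4, 5.
The maximum is L = 5, with |L_tot| = ℏ√(5·6) = √30 ℏ.
The minimum angle with z is arccos(5/√30) ≈ 24.1°.

θ_min ≈ 24.1°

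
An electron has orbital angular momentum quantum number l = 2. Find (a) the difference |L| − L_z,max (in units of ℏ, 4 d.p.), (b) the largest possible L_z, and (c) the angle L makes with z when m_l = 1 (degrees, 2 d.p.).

|L|−L_z,max ≈ 0.4495ℏ; L_z,max = 2ℏ; θ(m_l=1) ≈ 65.91°

|L| − L_z,max = (√6 − 2)ℏ ≈ 0.4495ℏ.
L_z,max = lℏ = 2ℏ.
For m_l = 1: cos θ = 1/√6, θ ≈ 65.91°.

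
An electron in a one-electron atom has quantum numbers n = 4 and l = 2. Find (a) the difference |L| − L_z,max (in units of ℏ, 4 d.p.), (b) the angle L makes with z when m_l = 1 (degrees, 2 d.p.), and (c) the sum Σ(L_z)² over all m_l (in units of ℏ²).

|L| − L_z,max = (√6 − 2)ℏ ≈ 0.4495ℏ.
For m_l = 1: cos θ = 1/√6, θ ≈ 65.91°.
Σ m_l² = 10, so Σ(L_z)² = 10 ℏ².

|L|−L_z,max ≈ 0.4495ℏ; θ(m_l=1) ≈ 65.91°; Σ(L_z)² = 10 ℏ²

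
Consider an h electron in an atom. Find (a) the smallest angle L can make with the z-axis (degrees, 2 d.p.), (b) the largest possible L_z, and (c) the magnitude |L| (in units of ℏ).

For an h orbital, l = 5.
cos θ_min = 5/√30, so θ_min ≈ 24.09°.
L_z,max = lℏ = 5ℏ.
|L| = ℏ√(5·6) = √30 ℏ ≈ 5.477ℏ.

θ_min ≈ 24.09°; L_z,max = 5ℏ; |L| = √30 ℏ ≈ 5.477ℏ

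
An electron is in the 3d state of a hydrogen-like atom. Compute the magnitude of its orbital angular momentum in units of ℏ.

|L| = √6 ℏ ≈ 2.449ℏ

The 3d subshell has l = 2.
|L| = ℏ√(l(l+1)) = ℏ√(2·3) = √6 ℏ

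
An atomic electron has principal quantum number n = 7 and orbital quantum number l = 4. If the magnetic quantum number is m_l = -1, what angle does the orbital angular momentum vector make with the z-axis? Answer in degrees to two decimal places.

|L|² = l(l+1)ℏ² = 20ℏ², so |L| = 2√5 ℏ.
L_z = m_l ℏ = −1ℏ.
cos θ = L_z/|L| = -1/√20, so θ ≈ 102.92°.

θ ≈ 102.92°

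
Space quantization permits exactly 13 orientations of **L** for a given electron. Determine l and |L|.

Since there are 2l+1 = 13 values of m_l, l = 6.
Then |L| = √(l(l+1)) ℏ = √42 ℏ.

l = 6, |L| = √42 ℏ ≈ 6.481ℏ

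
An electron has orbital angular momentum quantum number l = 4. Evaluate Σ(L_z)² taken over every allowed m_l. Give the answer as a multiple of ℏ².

Σ(L_z)² = 60 ℏ²

The allowed m_l values are -4, -3, -2, -1, 0, 1, 2, 3, 4.
Σ m_l² = l(l+1)(2l+1)/3 = 4·5·9/3 = 60.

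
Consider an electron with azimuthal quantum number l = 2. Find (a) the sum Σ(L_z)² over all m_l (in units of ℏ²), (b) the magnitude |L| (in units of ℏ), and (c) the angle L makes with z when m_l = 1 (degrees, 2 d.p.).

Σ m_l² = 10, so Σ(L_z)² = 10 ℏ².
|L| = ℏ√(2·3) = √6 ℏ ≈ 2.449ℏ.
For m_l = 1: cos θ = 1/√6, θ ≈ 65.91°.

Σ(L_z)² = 10 ℏ²; |L| = √6 ℏ ≈ 2.449ℏ; θ(m_l=1) ≈ 65.91°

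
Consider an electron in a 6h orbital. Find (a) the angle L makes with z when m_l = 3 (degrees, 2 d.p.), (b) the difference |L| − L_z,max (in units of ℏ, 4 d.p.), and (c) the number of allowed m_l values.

θ(m_l=3) ≈ 56.79°; |L|−L_z,max ≈ 0.4772ℏ; 11 values

The 6h subshell has l = 5.
For m_l = 3: cos θ = 3/√30, θ ≈ 56.79°.
|L| − L_z,max = (√30 − 5)ℏ ≈ 0.4772ℏ.
There are 2l+1 = 11 values of m_l.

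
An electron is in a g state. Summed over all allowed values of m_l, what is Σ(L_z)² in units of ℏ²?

For a g orbital, l = 4.
The allowed m_l values are -4, -3, -2, -1, 0, 1, 2, 3, 4.
Σ m_l² = 2·(1 + 4 + 9 + 16) = 60.

Σ(L_z)² = 60 ℏ²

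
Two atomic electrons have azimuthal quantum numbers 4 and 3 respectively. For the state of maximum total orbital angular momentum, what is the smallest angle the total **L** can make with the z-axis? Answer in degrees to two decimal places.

θ_min ≈ 20.70°

By the triangle rule, |l₁ − l₂| ≤ L ≤ l₁ + l₂.
Allowed values: L = 1, 2, 3, 4, 5, 6, 7.
The maximum is L = 7, with |L_tot| = ℏ√(7·8) = 2√14 ℏ.
The minimum angle with z is arccos(7/√56) ≈ 20.70°.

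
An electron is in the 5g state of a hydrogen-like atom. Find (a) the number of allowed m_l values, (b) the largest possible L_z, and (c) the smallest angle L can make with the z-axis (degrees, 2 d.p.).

The 5g subshell has l = 4.
There are 2l+1 = 9 values of m_l.
L_z,max = lℏ = 4ℏ.
cos θ_min = 4/√20, so θ_min ≈ 26.57°.

9 values; L_z,max = 4ℏ; θ_min ≈ 26.57°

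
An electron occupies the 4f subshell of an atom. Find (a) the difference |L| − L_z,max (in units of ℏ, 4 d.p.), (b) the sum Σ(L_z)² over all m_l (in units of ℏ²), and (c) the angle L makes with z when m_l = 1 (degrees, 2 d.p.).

For 4f, l = 3.
|L| − L_z,max = (2√3 − 3)ℏ ≈ 0.4641ℏ.
Σ m_l² = 28, so Σ(L_z)² = 28 ℏ².
For m_l = 1: cos θ = 1/√12, θ ≈ 73.22°.

|L|−L_z,max ≈ 0.4641ℏ; Σ(L_z)² = 28 ℏ²; θ(m_l=1) ≈ 73.22°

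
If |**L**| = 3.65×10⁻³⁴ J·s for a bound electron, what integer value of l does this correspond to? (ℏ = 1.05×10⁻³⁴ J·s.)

In units of ℏ, |L| ≈ 3.476.
Set l(l+1) = 12.08; the integer solution is l = 3.

l = 3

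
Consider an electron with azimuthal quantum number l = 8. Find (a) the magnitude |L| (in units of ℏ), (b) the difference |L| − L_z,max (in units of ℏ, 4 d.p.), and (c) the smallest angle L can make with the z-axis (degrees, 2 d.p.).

|L| = 6√2 ℏ ≈ 8.485ℏ; |L|−L_z,max ≈ 0.4853ℏ; θ_min ≈ 19.47°

|L| = ℏ√(8·9) = 6√2 ℏ ≈ 8.485ℏ.
|L| − L_z,max = (6√2 − 8)ℏ ≈ 0.4853ℏ.
cos θ_min = 8/√72, so θ_min ≈ 19.47°.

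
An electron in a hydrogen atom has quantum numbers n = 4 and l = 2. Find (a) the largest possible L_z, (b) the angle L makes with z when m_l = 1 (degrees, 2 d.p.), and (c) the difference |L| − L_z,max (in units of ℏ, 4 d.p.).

L_z,max = 2ℏ; θ(m_l=1) ≈ 65.91°; |L|−L_z,max ≈ 0.4495ℏ

L_z,max = lℏ = 2ℏ.
For m_l = 1: cos θ = 1/√6, θ ≈ 65.91°.
|L| − L_z,max = (√6 − 2)ℏ ≈ 0.4495ℏ.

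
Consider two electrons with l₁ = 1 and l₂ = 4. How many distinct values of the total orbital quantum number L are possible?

Angular momentum addition gives L = |l₁ − l₂|, …, l₁ + l₂.
So L can be 3, 4, 5.
That is 3 values.

3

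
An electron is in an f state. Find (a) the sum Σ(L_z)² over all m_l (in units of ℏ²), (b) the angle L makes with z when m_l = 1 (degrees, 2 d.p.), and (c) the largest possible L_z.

Σ(L_z)² = 28 ℏ²; θ(m_l=1) ≈ 73.22°; L_z,max = 3ℏ

The letter f corresponds to l = 3.
Σ m_l² = 28, so Σ(L_z)² = 28 ℏ².
For m_l = 1: cos θ = 1/√12, θ ≈ 73.22°.
L_z,max = lℏ = 3ℏ.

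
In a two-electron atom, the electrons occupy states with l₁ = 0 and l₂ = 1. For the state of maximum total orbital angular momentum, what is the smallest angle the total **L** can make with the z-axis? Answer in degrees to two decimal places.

The total orbital quantum number L ranges from |l₁ − l₂| to l₁ + l₂ in integer steps.
Allowed values: L = 1.
The maximum is L = 1, with |L_tot| = ℏ√(1·2) = √2 ℏ.
The minimum angle with z is arccos(1/√2) ≈ 45.00°.

θ_min ≈ 45.00°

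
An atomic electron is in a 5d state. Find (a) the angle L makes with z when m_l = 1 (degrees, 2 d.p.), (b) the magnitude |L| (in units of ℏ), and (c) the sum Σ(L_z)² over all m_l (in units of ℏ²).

θ(m_l=1) ≈ 65.91°; |L| = √6 ℏ ≈ 2.449ℏ; Σ(L_z)² = 10 ℏ²

For 5d, l = 2.
For m_l = 1: cos θ = 1/√6, θ ≈ 65.91°.
|L| = ℏ√(2·3) = √6 ℏ ≈ 2.449ℏ.
Σ m_l² = 10, so Σ(L_z)² = 10 ℏ².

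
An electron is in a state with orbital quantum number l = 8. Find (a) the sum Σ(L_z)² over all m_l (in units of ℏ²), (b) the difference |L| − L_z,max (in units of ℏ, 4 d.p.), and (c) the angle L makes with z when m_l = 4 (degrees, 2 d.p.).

Σ m_l² = 408, so Σ(L_z)² = 408 ℏ².
|L| − L_z,max = (6√2 − 8)ℏ ≈ 0.4853ℏ.
For m_l = 4: cos θ = 4/√72, θ ≈ 61.87°.

Σ(L_z)² = 408 ℏ²; |L|−L_z,max ≈ 0.4853ℏ; θ(m_l=4) ≈ 61.87°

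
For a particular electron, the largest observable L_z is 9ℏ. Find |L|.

The maximum L_z equals lℏ, giving l = 9.
Then |L| = ℏ√(9·10) = 3√10 ℏ.

|L| = 3√10 ℏ ≈ 9.487ℏ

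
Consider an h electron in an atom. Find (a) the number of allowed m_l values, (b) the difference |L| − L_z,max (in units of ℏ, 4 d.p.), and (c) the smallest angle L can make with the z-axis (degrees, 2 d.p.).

An h state has l = 5.
There are 2l+1 = 11 values of m_l.
|L| − L_z,max = (√30 − 5)ℏ ≈ 0.4772ℏ.
cos θ_min = 5/√30, so θ_min ≈ 24.09°.

11 values; |L|−L_z,max ≈ 0.4772ℏ; θ_min ≈ 24.09°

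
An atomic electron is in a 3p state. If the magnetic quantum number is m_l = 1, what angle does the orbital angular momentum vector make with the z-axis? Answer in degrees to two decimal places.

3p means n = 3, l = 1.
|L| = √(l(l+1)) ℏ = √2 ℏ.
L_z = m_l ℏ = 1ℏ.
cos θ = L_z/|L| = 1/√2, so θ ≈ 45.00°.

θ ≈ 45.00°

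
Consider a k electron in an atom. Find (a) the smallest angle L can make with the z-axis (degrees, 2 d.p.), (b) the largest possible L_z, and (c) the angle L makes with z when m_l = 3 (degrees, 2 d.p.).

For a k orbital, l = 7.
cos θ_min = 7/√56, so θ_min ≈ 20.70°.
L_z,max = lℏ = 7ℏ.
For m_l = 3: cos θ = 3/√56, θ ≈ 66.37°.

θ_min ≈ 20.70°; L_z,max = 7ℏ; θ(m_l=3) ≈ 66.37°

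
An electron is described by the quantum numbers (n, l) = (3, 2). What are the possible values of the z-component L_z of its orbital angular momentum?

L_z = m_l ℏ with m_l ranging from −l to +l in integer steps.
For l = 2: m_l ∈ {-2, -1, 0, 1, 2}.

L_z ∈ {−2ℏ, −ℏ, 0, ℏ, 2ℏ}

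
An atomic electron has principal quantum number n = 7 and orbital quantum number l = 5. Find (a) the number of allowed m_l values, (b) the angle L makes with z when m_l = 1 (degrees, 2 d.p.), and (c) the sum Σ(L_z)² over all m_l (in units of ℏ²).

There are 2l+1 = 11 values of m_l.
For m_l = 1: cos θ = 1/√30, θ ≈ 79.48°.
Σ m_l² = 110, so Σ(L_z)² = 110 ℏ².

11 values; θ(m_l=1) ≈ 79.48°; Σ(L_z)² = 110 ℏ²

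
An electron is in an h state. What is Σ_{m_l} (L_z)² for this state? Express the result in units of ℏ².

For an h orbital, l = 5.
m_l runs from −5 to 5, i.e. {-5, -4, -3, -2, -1, 0, 1, 2, 3, 4, 5}.
Summing m² from −5 to 5: Σ m_l² = 110.

Σ(L_z)² = 110 ℏ²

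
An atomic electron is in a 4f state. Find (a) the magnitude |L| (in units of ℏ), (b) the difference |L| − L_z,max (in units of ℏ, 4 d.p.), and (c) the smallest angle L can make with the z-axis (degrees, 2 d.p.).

|L| = 2√3 ℏ ≈ 3.464ℏ; |L|−L_z,max ≈ 0.4641ℏ; θ_min ≈ 30.00°

The 4f subshell has l = 3.
|L| = ℏ√(3·4) = 2√3 ℏ ≈ 3.464ℏ.
|L| − L_z,max = (2√3 − 3)ℏ ≈ 0.4641ℏ.
cos θ_min = 3/√12, so θ_min ≈ 30.00°.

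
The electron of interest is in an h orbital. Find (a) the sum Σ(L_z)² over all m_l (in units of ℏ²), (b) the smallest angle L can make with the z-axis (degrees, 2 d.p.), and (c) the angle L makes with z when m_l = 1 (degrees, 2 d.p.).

Σ(L_z)² = 110 ℏ²; θ_min ≈ 24.09°; θ(m_l=1) ≈ 79.48°

An h state has l = 5.
Σ m_l² = 110, so Σ(L_z)² = 110 ℏ².
cos θ_min = 5/√30, so θ_min ≈ 24.09°.
For m_l = 1: cos θ = 1/√30, θ ≈ 79.48°.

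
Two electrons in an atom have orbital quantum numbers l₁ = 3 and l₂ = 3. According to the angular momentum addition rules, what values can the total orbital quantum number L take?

By the triangle rule, |l₁ − l₂| ≤ L ≤ l₁ + l₂.
Allowed values: L = 0, 1, 2, 3, 4, 5, 6.

L = 0, 1, 2, 3, 4, 5, 6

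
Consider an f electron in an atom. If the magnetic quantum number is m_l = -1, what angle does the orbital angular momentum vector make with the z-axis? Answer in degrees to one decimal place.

θ ≈ 106.8°

F corresponds to l = 3.
|L| = ℏ√(l(l+1)) = 2√3 ℏ.
L_z = m_l ℏ = −1ℏ.
cos θ = L_z/|L| = -1/√12, so θ ≈ 106.8°.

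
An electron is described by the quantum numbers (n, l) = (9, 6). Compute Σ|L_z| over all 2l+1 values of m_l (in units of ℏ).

m_l runs from −6 to 6, i.e. {-6, -5, -4, -3, -2, -1, 0, 1, 2, 3, 4, 5, 6}.
Σ|m_l| = 2(1+2+…+6) = 42.

Σ|L_z| = 42 ℏ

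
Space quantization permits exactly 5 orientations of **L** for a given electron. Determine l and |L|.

5 = 2l + 1, so l = (5−1)/2 = 2.
|L| = ℏ√(l(l+1)) = ℏ√(2·3) = √6 ℏ.

l = 2, |L| = √6 ℏ ≈ 2.449ℏ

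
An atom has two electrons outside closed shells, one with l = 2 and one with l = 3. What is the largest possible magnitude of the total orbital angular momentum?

|L_tot|_max = √30 ℏ ≈ 5.477ℏ

By the triangle rule, |l₁ − l₂| ≤ L ≤ l₁ + l₂.
Allowed values: L = 1, 2, 3, 4, 5.
The largest magnitude corresponds to L = 5: |L_tot| = ℏ√(5·6) = √30 ℏ.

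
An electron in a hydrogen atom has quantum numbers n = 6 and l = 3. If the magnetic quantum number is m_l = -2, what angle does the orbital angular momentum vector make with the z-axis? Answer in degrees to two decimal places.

|L|² = l(l+1)ℏ² = 12ℏ², so |L| = 2√3 ℏ.
L_z = m_l ℏ = −2ℏ.
cos θ = L_z/|L| = -2/√12, so θ ≈ 125.26°.

θ ≈ 125.26°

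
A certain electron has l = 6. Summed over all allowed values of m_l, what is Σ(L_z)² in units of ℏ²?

m_l ∈ {-6, -5, -4, -3, -2, -1, 0, 1, 2, 3, 4, 5, 6}.
Summing m² from −6 to 6: Σ m_l² = 182.

Σ(L_z)² = 182 ℏ²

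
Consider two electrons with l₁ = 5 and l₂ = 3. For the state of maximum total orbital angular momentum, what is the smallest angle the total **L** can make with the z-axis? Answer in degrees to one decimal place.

θ_min ≈ 19.5°

Angular momentum addition gives L = |l₁ − l₂|, …, l₁ + l₂.
Allowed values: L = 2, 3, 4, 5, 6, 7, 8.
The maximum is L = 8, with |L_tot| = ℏ√(8·9) = 6√2 ℏ.
The minimum angle with z is arccos(8/√72) ≈ 19.5°.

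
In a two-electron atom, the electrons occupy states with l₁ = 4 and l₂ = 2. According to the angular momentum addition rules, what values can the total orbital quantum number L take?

L = 2, 3, 4, 5, 6

L runs from |4 − 2| = 2 to 4 + 2 = 6.
Allowed values: L = 2, 3, 4, 5, 6.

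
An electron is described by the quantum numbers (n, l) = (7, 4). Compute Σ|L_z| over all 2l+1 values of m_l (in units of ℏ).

The allowed m_l values are -4, -3, -2, -1, 0, 1, 2, 3, 4.
Σ|m_l| = 2·4(4+1)/2 = 20.

Σ|L_z| = 20 ℏ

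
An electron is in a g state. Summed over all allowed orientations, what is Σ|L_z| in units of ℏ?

For a g orbital, l = 4.
m_l runs from −4 to 4, i.e. {-4, -3, -2, -1, 0, 1, 2, 3, 4}.
Σ|m_l| = l(l+1) = 20.

Σ|L_z| = 20 ℏ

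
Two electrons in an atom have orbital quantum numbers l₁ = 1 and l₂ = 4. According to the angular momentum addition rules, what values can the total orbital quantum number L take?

The total orbital quantum number L ranges from |l₁ − l₂| to l₁ + l₂ in integer steps.
So L can be 3, 4, 5.

L = 3, 4, 5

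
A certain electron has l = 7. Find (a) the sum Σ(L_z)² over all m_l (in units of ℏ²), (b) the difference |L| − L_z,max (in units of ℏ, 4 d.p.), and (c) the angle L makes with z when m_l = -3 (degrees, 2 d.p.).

Σ m_l² = 280, so Σ(L_z)² = 280 ℏ².
|L| − L_z,max = (2√14 − 7)ℏ ≈ 0.4833ℏ.
For m_l = -3: cos θ = -3/√56, θ ≈ 113.63°.

Σ(L_z)² = 280 ℏ²; |L|−L_z,max ≈ 0.4833ℏ; θ(m_l=-3) ≈ 113.63°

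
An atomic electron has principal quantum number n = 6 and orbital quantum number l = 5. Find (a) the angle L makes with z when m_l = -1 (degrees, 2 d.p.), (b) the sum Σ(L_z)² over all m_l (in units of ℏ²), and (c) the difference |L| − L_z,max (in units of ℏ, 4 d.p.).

θ(m_l=-1) ≈ 100.52°; Σ(L_z)² = 110 ℏ²; |L|−L_z,max ≈ 0.4772ℏ

For m_l = -1: cos θ = -1/√30, θ ≈ 100.52°.
Σ m_l² = 110, so Σ(L_z)² = 110 ℏ².
|L| − L_z,max = (√30 − 5)ℏ ≈ 0.4772ℏ.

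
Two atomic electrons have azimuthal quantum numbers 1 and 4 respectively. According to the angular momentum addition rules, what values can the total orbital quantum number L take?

L runs from |1 − 4| = 3 to 1 + 4 = 5.
Allowed values: L = 3, 4, 5.

L = 3, 4, 5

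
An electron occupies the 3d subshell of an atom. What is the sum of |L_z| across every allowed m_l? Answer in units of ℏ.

Σ|L_z| = 6 ℏ

The 3d subshell has l = 2.
m_l runs from −2 to 2, i.e. {-2, -1, 0, 1, 2}.
Σ|m_l| = l(l+1) = 6.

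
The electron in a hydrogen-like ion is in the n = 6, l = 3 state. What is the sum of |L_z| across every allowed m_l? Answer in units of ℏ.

m_l runs from −3 to 3, i.e. {-3, -2, -1, 0, 1, 2, 3}.
Σ|m_l| = 2(1+2+…+3) = 12.

Σ|L_z| = 12 ℏ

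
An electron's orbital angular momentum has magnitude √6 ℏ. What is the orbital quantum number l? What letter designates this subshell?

Since |L|² = l(l+1)ℏ², l(l+1) = 6.
Solving: l = 2.

l = 2 (d orbital)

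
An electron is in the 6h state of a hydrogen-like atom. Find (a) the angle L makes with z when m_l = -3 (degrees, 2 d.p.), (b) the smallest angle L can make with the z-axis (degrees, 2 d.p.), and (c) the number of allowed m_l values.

θ(m_l=-3) ≈ 123.21°; θ_min ≈ 24.09°; 11 values

6h means n = 6, l = 5.
For m_l = -3: cos θ = -3/√30, θ ≈ 123.21°.
cos θ_min = 5/√30, so θ_min ≈ 24.09°.
There are 2l+1 = 11 values of m_l.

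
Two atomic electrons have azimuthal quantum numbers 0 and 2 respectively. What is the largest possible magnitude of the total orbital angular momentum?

L runs from |0 − 2| = 2 to 0 + 2 = 2.
L ∈ {2}.
The largest magnitude corresponds to L = 2: |L_tot| = ℏ√(2·3) = √6 ℏ.

|L_tot|_max = √6 ℏ ≈ 2.449ℏ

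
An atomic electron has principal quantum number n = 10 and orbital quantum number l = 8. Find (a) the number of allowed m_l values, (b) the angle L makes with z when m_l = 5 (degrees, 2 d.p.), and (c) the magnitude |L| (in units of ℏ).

There are 2l+1 = 17 values of m_l.
For m_l = 5: cos θ = 5/√72, θ ≈ 53.90°.
|L| = ℏ√(8·9) = 6√2 ℏ ≈ 8.485ℏ.

17 values; θ(m_l=5) ≈ 53.90°; |L| = 6√2 ℏ ≈ 8.485ℏ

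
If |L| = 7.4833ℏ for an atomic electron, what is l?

l = 7

(|L|/ℏ)² = l(l+1) = 56.
l² + l − 56 = 0 ⇒ l = 7.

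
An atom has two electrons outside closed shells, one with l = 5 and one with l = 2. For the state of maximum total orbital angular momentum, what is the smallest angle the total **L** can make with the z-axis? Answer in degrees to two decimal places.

Angular momentum addition gives L = |l₁ − l₂|, …, l₁ + l₂.
So L can be 3, 4, 5, 6, 7.
The maximum is L = 7, with |L_tot| = ℏ√(7·8) = 2√14 ℏ.
The minimum angle with z is arccos(7/√56) ≈ 20.70°.

θ_min ≈ 20.70°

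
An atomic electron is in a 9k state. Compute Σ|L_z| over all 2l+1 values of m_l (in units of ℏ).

Σ|L_z| = 56 ℏ

For 9k, l = 7.
m_l ∈ {-7, -6, -5, -4, -3, -2, -1, 0, 1, 2, 3, 4, 5, 6, 7}.
Σ|m_l| = 2·7(7+1)/2 = 56.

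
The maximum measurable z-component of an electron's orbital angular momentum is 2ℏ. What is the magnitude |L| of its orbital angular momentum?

The maximum L_z equals lℏ, giving l = 2.
|L| = √(l(l+1)) ℏ = √6 ℏ.

|L| = √6 ℏ ≈ 2.449ℏ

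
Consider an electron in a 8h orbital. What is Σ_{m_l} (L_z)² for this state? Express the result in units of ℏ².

Σ(L_z)² = 110 ℏ²

8h means n = 8, l = 5.
m_l runs from −5 to 5, i.e. {-5, -4, -3, -2, -1, 0, 1, 2, 3, 4, 5}.
Σ m_l² = l(l+1)(2l+1)/3 = 5·6·11/3 = 110.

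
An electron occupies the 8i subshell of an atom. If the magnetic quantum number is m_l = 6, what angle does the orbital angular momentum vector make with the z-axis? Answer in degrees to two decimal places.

The 8i subshell has l = 6.
|L|² = l(l+1)ℏ² = 42ℏ², so |L| = √42 ℏ.
L_z = m_l ℏ = 6ℏ.
cos θ = L_z/|L| = 6/√42, so θ ≈ 22.21°.

θ ≈ 22.21°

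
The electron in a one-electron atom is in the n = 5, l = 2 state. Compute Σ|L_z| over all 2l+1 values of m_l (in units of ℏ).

m_l runs from −2 to 2, i.e. {-2, -1, 0, 1, 2}.
Σ|m_l| = 2·2(2+1)/2 = 6.

Σ|L_z| = 6 ℏ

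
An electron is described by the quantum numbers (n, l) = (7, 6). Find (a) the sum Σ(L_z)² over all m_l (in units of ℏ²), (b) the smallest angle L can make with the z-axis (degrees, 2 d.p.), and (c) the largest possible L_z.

Σ m_l² = 182, so Σ(L_z)² = 182 ℏ².
cos θ_min = 6/√42, so θ_min ≈ 22.21°.
L_z,max = lℏ = 6ℏ.

Σ(L_z)² = 182 ℏ²; θ_min ≈ 22.21°; L_z,max = 6ℏ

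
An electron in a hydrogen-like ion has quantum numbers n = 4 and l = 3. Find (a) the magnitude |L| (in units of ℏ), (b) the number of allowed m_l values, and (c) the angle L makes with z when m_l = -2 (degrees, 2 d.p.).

|L| = ℏ√(3·4) = 2√3 ℏ ≈ 3.464ℏ.
There are 2l+1 = 7 values of m_l.
For m_l = -2: cos θ = -2/√12, θ ≈ 125.26°.

|L| = 2√3 ℏ ≈ 3.464ℏ; 7 values; θ(m_l=-2) ≈ 125.26°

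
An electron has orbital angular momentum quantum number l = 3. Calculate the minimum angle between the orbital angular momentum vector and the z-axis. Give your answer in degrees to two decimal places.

θ_min ≈ 30.00°

|L|² = l(l+1)ℏ² = 12ℏ², so |L| = 2√3 ℏ.
The smallest angle corresponds to the largest L_z, i.e. m_l = l = 3, giving L_z = 3ℏ.
cos θ_min = 3/√12, so θ_min ≈ 30.00°.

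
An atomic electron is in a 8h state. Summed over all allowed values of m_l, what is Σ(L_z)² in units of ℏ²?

Σ(L_z)² = 110 ℏ²

8h means n = 8, l = 5.
The allowed m_l values are -5, -4, -3, -2, -1, 0, 1, 2, 3, 4, 5.
Σ m_l² = l(l+1)(2l+1)/3 = 5·6·11/3 = 110.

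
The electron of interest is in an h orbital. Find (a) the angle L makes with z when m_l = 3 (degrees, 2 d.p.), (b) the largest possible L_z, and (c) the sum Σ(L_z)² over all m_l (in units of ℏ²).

For an h orbital, l = 5.
For m_l = 3: cos θ = 3/√30, θ ≈ 56.79°.
L_z,max = lℏ = 5ℏ.
Σ m_l² = 110, so Σ(L_z)² = 110 ℏ².

θ(m_l=3) ≈ 56.79°; L_z,max = 5ℏ; Σ(L_z)² = 110 ℏ²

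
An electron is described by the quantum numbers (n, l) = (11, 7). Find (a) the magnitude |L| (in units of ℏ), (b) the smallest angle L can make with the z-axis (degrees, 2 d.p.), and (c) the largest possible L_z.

|L| = ℏ√(7·8) = 2√14 ℏ ≈ 7.483ℏ.
cos θ_min = 7/√56, so θ_min ≈ 20.70°.
L_z,max = lℏ = 7ℏ.

|L| = 2√14 ℏ ≈ 7.483ℏ; θ_min ≈ 20.70°; L_z,max = 7ℏ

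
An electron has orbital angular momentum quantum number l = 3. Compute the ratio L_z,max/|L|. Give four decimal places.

L_z,max/|L| = 0.8660

|L| = 2√3 ℏ ≈ 3.4641ℏ, while L_z,max = lℏ = 3ℏ.
L_z,max/|L| = 3/√12 = 0.8660.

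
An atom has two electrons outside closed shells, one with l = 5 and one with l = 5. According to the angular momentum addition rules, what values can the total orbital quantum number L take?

L = 0, 1, 2, 3, 4, 5, 6, 7, 8, 9, 10

Angular momentum addition gives L = |l₁ − l₂|, …, l₁ + l₂.
L ∈ {0, 1, 2, 3, 4, 5, 6, 7, 8, 9, 10}.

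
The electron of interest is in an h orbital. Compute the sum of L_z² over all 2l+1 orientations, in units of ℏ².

For an h orbital, l = 5.
m_l ∈ {-5, -4, -3, -2, -1, 0, 1, 2, 3, 4, 5}.
Σ m_l² = l(l+1)(2l+1)/3 = 5·6·11/3 = 110.

Σ(L_z)² = 110 ℏ²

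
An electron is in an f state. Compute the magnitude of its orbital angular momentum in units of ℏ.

F corresponds to l = 3.
|L| = ℏ√(l(l+1)) = ℏ√(3·4) = 2√3 ℏ

|L| = 2√3 ℏ ≈ 3.464ℏ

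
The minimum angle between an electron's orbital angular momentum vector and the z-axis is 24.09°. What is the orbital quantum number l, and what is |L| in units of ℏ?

l = 5, |L| = √30 ℏ ≈ 5.477ℏ

cos θ_min = l/√(l(l+1)) = √(l/(l+1)), so l/(l+1) = cos²(24.09°) = 0.8334.
l = cos²θ/sin²θ ≈ 5.
Then |L| = ℏ√(5·6) = √30 ℏ.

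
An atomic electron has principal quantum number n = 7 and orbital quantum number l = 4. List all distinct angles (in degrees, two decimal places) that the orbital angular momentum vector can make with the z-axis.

θ ∈ {26.57°, 47.87°, 63.43°, 77.08°, 90.00°, 102.92°, 116.57°, 132.13°, 153.43°}

|L| = ℏ√(l(l+1)) = 2√5 ℏ.
cos θ = m_l/√20 for each m_l ∈ {-4, -3, -2, -1, 0, 1, 2, 3, 4}.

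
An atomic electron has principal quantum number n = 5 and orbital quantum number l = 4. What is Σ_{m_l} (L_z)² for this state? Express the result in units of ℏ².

Σ(L_z)² = 60 ℏ²

m_l runs from −4 to 4, i.e. {-4, -3, -2, -1, 0, 1, 2, 3, 4}.
Σ m_l² = 2·(1 + 4 + 9 + 16) = 60.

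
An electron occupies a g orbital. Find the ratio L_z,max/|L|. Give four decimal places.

L_z,max/|L| = 0.8944

A g state has l = 4.
|L| = 2√5 ℏ ≈ 4.4721ℏ, while L_z,max = lℏ = 4ℏ.
L_z,max/|L| = 4/√20 = 0.8944.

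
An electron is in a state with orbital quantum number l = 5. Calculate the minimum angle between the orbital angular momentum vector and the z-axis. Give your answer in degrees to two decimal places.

|L| = ℏ√(l(l+1)) = √30 ℏ.
The smallest angle corresponds to the largest L_z, i.e. m_l = l = 5, giving L_z = 5ℏ.
cos θ_min = 5/√30, so θ_min ≈ 24.09°.

θ_min ≈ 24.09°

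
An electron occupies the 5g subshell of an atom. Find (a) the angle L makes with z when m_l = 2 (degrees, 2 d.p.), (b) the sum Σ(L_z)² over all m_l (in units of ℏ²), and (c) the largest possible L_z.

θ(m_l=2) ≈ 63.43°; Σ(L_z)² = 60 ℏ²; L_z,max = 4ℏ

The 5g subshell has l = 4.
For m_l = 2: cos θ = 2/√20, θ ≈ 63.43°.
Σ m_l² = 60, so Σ(L_z)² = 60 ℏ².
L_z,max = lℏ = 4ℏ.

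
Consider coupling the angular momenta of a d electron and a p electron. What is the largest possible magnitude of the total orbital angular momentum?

The total orbital quantum number L ranges from |l₁ − l₂| to l₁ + l₂ in integer steps.
L ∈ {1, 2, 3}.
The largest magnitude corresponds to L = 3: |L_tot| = ℏ√(3·4) = 2√3 ℏ.

|L_tot|_max = 2√3 ℏ ≈ 3.464ℏ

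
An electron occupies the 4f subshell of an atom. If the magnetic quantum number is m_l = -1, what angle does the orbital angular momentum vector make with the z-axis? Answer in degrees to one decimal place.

θ ≈ 106.8°

For 4f, l = 3.
|L|² = l(l+1)ℏ² = 12ℏ², so |L| = 2√3 ℏ.
L_z = m_l ℏ = −1ℏ.
cos θ = L_z/|L| = -1/√12, so θ ≈ 106.8°.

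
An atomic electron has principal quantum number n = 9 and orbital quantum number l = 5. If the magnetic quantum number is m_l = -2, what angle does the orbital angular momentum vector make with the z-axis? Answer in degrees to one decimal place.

θ ≈ 111.4°

|L| = ℏ√(l(l+1)) = √30 ℏ.
L_z = m_l ℏ = −2ℏ.
cos θ = L_z/|L| = -2/√30, so θ ≈ 111.4°.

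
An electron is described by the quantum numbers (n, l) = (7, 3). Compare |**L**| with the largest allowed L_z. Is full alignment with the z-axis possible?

No: L_z,max = 3ℏ < |L| = 2√3 ℏ ≈ 3.464ℏ

|L| = 2√3 ℏ ≈ 3.4641ℏ, while L_z,max = lℏ = 3ℏ.
Since |L| > L_z,max, the vector can never point exactly along z; the closest it comes is θ_min = arccos(3/√12) ≈ 30.0°.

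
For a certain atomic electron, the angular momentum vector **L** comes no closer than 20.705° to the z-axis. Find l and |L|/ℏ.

cos θ_min = l/√(l(l+1)) = √(l/(l+1)), so l/(l+1) = cos²(20.705°) = 0.8750.
Solving: l = 7.
Then |L| = ℏ√(7·8) = 2√14 ℏ.

l = 7, |L| = 2√14 ℏ ≈ 7.483ℏ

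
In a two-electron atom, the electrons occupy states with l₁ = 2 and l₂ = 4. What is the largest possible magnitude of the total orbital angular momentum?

|L_tot|_max = √42 ℏ ≈ 6.481ℏ

The total orbital quantum number L ranges from |l₁ − l₂| to l₁ + l₂ in integer steps.
So L can be 2, 3, 4, 5, 6.
The largest magnitude corresponds to L = 6: |L_tot| = ℏ√(6·7) = √42 ℏ.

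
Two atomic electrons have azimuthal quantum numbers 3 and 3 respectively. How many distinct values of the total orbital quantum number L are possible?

L runs from |3 − 3| = 0 to 3 + 3 = 6.
L ∈ {0, 1, 2, 3, 4, 5, 6}.
That is 7 values.

7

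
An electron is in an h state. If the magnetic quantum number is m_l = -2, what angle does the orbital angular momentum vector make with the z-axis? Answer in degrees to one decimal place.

θ ≈ 111.4°

The letter h corresponds to l = 5.
|L|² = l(l+1)ℏ² = 30ℏ², so |L| = √30 ℏ.
L_z = m_l ℏ = −2ℏ.
cos θ = L_z/|L| = -2/√30, so θ ≈ 111.4°.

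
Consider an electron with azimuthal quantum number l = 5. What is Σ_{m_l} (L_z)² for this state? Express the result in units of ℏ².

Σ(L_z)² = 110 ℏ²

The allowed m_l values are -5, -4, -3, -2, -1, 0, 1, 2, 3, 4, 5.
Σ m_l² = l(l+1)(2l+1)/3 = 5·6·11/3 = 110.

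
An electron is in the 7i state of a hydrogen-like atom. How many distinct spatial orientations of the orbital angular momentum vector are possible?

13

For 7i, l = 6.
The number of m_l values is 2l + 1 = 2·6 + 1 = 13.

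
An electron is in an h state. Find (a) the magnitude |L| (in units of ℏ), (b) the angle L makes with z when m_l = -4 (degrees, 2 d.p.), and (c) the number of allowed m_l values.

The letter h corresponds to l = 5.
|L| = ℏ√(5·6) = √30 ℏ ≈ 5.477ℏ.
For m_l = -4: cos θ = -4/√30, θ ≈ 136.91°.
There are 2l+1 = 11 values of m_l.

|L| = √30 ℏ ≈ 5.477ℏ; θ(m_l=-4) ≈ 136.91°; 11 values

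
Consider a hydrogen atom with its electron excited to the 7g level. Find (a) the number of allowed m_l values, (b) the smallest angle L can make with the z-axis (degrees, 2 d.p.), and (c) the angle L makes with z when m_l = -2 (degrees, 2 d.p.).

9 values; θ_min ≈ 26.57°; θ(m_l=-2) ≈ 116.57°

The 7g level has l = 4.
There are 2l+1 = 9 values of m_l.
cos θ_min = 4/√20, so θ_min ≈ 26.57°.
For m_l = -2: cos θ = -2/√20, θ ≈ 116.57°.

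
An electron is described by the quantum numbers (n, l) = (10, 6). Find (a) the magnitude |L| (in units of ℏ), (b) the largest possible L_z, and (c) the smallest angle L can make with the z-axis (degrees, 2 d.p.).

|L| = ℏ√(6·7) = √42 ℏ ≈ 6.481ℏ.
L_z,max = lℏ = 6ℏ.
cos θ_min = 6/√42, so θ_min ≈ 22.21°.

|L| = √42 ℏ ≈ 6.481ℏ; L_z,max = 6ℏ; θ_min ≈ 22.21°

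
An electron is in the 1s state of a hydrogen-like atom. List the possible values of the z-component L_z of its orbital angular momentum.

1s means n = 1, l = 0.
L_z = m_l ℏ with m_l ranging from −l to +l in integer steps.
For l = 0: m_l ∈ {0}.

L_z ∈ {0}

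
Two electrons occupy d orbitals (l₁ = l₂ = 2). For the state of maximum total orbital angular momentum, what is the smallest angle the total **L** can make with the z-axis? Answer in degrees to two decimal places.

L runs from |2 − 2| = 0 to 2 + 2 = 4.
Allowed values: L = 0, 1, 2, 3, 4.
The maximum is L = 4, with |L_tot| = ℏ√(4·5) = 2√5 ℏ.
The minimum angle with z is arccos(4/√20) ≈ 26.57°.

θ_min ≈ 26.57°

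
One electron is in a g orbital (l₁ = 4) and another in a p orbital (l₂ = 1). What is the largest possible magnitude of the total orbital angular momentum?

|L_tot|_max = √30 ℏ ≈ 5.477ℏ

By the triangle rule, |l₁ − l₂| ≤ L ≤ l₁ + l₂.
So L can be 3, 4, 5.
The largest magnitude corresponds to L = 5: |L_tot| = ℏ√(5·6) = √30 ℏ.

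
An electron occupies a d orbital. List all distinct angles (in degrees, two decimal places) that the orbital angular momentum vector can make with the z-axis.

A d state has l = 2.
|L| = √(l(l+1)) ℏ = √6 ℏ.
cos θ = m_l/√6 for each m_l ∈ {-2, -1, 0, 1, 2}.

θ ∈ {35.26°, 65.91°, 90.00°, 114.09°, 144.74°}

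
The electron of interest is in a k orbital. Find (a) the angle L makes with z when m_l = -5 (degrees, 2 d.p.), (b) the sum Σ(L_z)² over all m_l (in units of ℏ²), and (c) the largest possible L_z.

For a k orbital, l = 7.
For m_l = -5: cos θ = -5/√56, θ ≈ 131.92°.
Σ m_l² = 280, so Σ(L_z)² = 280 ℏ².
L_z,max = lℏ = 7ℏ.

θ(m_l=-5) ≈ 131.92°; Σ(L_z)² = 280 ℏ²; L_z,max = 7ℏ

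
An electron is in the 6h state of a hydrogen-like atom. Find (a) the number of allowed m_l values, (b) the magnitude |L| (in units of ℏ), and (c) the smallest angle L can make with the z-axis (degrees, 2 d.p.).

6h means n = 6, l = 5.
There are 2l+1 = 11 values of m_l.
|L| = ℏ√(5·6) = √30 ℏ ≈ 5.477ℏ.
cos θ_min = 5/√30, so θ_min ≈ 24.09°.

11 values; |L| = √30 ℏ ≈ 5.477ℏ; θ_min ≈ 24.09°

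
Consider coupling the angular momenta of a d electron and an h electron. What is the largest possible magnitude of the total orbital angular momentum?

L runs from |2 − 5| = 3 to 2 + 5 = 7.
So L can be 3, 4, 5, 6, 7.
The largest magnitude corresponds to L = 7: |L_tot| = ℏ√(7·8) = 2√14 ℏ.

|L_tot|_max = 2√14 ℏ ≈ 7.483ℏ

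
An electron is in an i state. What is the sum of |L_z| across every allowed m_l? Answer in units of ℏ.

Σ|L_z| = 42 ℏ

For an i orbital, l = 6.
m_l runs from −6 to 6, i.e. {-6, -5, -4, -3, -2, -1, 0, 1, 2, 3, 4, 5, 6}.
Σ|m_l| = 2·6(6+1)/2 = 42.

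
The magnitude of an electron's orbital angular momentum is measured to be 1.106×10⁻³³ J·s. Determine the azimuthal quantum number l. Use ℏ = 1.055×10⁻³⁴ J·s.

In units of ℏ, |L| ≈ 10.483.
l(l+1) ≈ 10.483² ≈ 109.90, so l = 10.

l = 10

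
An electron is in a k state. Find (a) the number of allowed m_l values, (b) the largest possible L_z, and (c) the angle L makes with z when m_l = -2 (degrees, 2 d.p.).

A k state has l = 7.
There are 2l+1 = 15 values of m_l.
L_z,max = lℏ = 7ℏ.
For m_l = -2: cos θ = -2/√56, θ ≈ 105.50°.

15 values; L_z,max = 7ℏ; θ(m_l=-2) ≈ 105.50°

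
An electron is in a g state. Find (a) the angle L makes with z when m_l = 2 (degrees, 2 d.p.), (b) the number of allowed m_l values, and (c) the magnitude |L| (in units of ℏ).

θ(m_l=2) ≈ 63.43°; 9 values; |L| = 2√5 ℏ ≈ 4.472ℏ

A g state has l = 4.
For m_l = 2: cos θ = 2/√20, θ ≈ 63.43°.
There are 2l+1 = 9 values of m_l.
|L| = ℏ√(4·5) = 2√5 ℏ ≈ 4.472ℏ.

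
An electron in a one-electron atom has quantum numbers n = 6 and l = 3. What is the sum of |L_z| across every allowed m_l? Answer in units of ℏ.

Σ|L_z| = 12 ℏ

The allowed m_l values are -3, -2, -1, 0, 1, 2, 3.
Σ|m_l| = 2·3(3+1)/2 = 12.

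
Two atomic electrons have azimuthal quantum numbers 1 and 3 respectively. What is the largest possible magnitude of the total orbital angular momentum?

|L_tot|_max = 2√5 ℏ ≈ 4.472ℏ

L runs from |1 − 3| = 2 to 1 + 3 = 4.
L ∈ {2, 3, 4}.
The largest magnitude corresponds to L = 4: |L_tot| = ℏ√(4·5) = 2√5 ℏ.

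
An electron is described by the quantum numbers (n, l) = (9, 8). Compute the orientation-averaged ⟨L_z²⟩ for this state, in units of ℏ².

⟨L_z²⟩ = 24 ℏ²

m_l ∈ {-8, -7, -6, -5, -4, -3, -2, -1, 0, 1, 2, 3, 4, 5, 6, 7, 8}.
⟨L_z²⟩ = ℏ²·l(l+1)/3 = 24ℏ².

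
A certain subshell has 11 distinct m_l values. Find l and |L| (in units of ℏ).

Since there are 2l+1 = 11 values of m_l, l = 5.
Then |L| = √(l(l+1)) ℏ = √30 ℏ.

l = 5, |L| = √30 ℏ ≈ 5.477ℏ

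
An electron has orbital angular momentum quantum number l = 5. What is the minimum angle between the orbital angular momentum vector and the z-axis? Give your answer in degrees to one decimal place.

|L| = ℏ√(l(l+1)) = √30 ℏ.
The smallest angle corresponds to the largest L_z, i.e. m_l = l = 5, giving L_z = 5ℏ.
cos θ_min = 5/√30, so θ_min ≈ 24.1°.

θ_min ≈ 24.1°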